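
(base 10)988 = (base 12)6A4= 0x3DC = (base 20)298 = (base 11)819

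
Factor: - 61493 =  - 61493^1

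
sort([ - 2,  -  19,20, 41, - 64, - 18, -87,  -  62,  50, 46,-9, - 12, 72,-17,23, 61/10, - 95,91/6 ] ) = [ - 95, - 87,  -  64,-62, - 19, - 18, - 17, - 12,-9,-2, 61/10,91/6, 20,23,  41, 46,50, 72 ]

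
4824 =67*72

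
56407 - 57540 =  - 1133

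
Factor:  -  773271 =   -  3^2*151^1*569^1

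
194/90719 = 194/90719 = 0.00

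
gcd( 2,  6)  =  2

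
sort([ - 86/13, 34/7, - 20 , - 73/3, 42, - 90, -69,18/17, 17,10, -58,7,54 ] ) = [ - 90, - 69, -58, - 73/3 ,-20, - 86/13, 18/17, 34/7 , 7,10,  17, 42 , 54] 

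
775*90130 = 69850750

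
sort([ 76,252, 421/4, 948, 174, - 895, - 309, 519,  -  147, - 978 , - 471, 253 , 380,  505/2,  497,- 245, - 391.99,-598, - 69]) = [ - 978,-895 , - 598, - 471, - 391.99 ,-309, - 245, - 147, - 69, 76,421/4, 174, 252,505/2,253,380,497, 519,948]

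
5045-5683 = -638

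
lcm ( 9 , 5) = 45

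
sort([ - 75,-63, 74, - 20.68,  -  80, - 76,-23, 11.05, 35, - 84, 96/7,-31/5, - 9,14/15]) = [ - 84, - 80, - 76, - 75, -63, - 23,  -  20.68 , - 9, - 31/5, 14/15, 11.05,96/7, 35, 74]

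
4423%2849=1574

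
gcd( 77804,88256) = 4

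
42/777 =2/37 = 0.05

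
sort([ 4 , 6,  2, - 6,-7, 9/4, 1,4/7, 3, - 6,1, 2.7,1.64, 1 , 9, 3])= [-7, - 6, - 6,4/7, 1,1, 1, 1.64,2, 9/4, 2.7, 3, 3, 4,6,9] 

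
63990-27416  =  36574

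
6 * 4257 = 25542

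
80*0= 0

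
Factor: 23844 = 2^2 * 3^1 * 1987^1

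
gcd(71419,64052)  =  1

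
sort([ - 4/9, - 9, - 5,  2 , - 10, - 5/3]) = [ - 10, - 9, - 5, - 5/3, - 4/9,2 ] 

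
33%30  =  3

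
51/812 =51/812 = 0.06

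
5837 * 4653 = 27159561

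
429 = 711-282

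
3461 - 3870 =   -  409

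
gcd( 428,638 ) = 2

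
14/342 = 7/171 =0.04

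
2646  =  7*378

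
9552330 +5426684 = 14979014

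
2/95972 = 1/47986 = 0.00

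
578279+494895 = 1073174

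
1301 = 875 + 426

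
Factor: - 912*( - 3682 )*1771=5946989664  =  2^5*3^1 * 7^2* 11^1*19^1*23^1*263^1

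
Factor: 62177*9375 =582909375 = 3^1*5^5*97^1*641^1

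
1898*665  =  1262170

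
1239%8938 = 1239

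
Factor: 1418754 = 2^1* 3^1*179^1*1321^1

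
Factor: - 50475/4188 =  - 2^( - 2 ) * 5^2*349^( - 1)*673^1  =  -16825/1396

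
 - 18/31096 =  - 1 + 15539/15548= -0.00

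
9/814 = 9/814= 0.01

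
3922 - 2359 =1563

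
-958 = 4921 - 5879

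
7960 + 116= 8076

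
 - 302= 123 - 425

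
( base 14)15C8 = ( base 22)816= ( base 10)3900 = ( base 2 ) 111100111100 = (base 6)30020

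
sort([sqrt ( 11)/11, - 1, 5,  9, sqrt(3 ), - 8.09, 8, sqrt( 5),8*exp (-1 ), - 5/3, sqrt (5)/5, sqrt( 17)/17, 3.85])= [  -  8.09,  -  5/3, - 1, sqrt(17 )/17, sqrt(11)/11,sqrt ( 5)/5, sqrt( 3),sqrt (5), 8*exp( - 1 ), 3.85,5, 8,9]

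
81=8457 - 8376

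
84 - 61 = 23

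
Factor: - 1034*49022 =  - 50688748 = - 2^2 * 11^1*47^1*127^1*193^1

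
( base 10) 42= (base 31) 1B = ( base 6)110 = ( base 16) 2a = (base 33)19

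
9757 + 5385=15142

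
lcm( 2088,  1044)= 2088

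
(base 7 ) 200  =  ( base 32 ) 32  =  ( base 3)10122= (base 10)98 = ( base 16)62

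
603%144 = 27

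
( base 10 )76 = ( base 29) 2i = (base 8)114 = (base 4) 1030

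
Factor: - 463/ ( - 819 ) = 3^( - 2)*7^(-1 )*13^(  -  1 )*463^1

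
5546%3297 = 2249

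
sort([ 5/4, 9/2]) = [ 5/4, 9/2] 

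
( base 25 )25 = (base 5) 210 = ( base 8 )67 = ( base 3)2001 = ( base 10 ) 55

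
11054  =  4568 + 6486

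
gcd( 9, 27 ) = 9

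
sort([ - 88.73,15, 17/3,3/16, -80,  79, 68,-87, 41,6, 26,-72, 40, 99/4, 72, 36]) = [-88.73, - 87,  -  80,-72, 3/16, 17/3, 6,15, 99/4,  26 , 36,40  ,  41, 68,72,  79 ] 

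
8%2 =0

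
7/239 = 7/239 = 0.03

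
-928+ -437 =- 1365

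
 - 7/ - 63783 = 7/63783 = 0.00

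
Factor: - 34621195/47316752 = - 2^( - 4 )*5^1*60353^( - 1) * 141311^1 = - 706555/965648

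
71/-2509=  - 71/2509   =  - 0.03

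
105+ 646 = 751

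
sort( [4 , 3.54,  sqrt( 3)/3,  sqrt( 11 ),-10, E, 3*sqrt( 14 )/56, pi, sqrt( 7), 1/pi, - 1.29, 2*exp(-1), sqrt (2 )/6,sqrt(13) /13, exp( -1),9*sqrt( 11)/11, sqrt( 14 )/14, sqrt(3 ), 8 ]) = [-10,- 1.29,3*sqrt( 14)/56 , sqrt( 2 ) /6,sqrt( 14)/14, sqrt( 13)/13, 1/pi , exp(-1 ),sqrt(3) /3 , 2*exp( -1),  sqrt (3 ), sqrt ( 7 ) , 9*sqrt(11 ) /11,E,  pi,  sqrt ( 11 ), 3.54,4,  8]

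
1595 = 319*5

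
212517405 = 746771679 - 534254274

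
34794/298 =17397/149=116.76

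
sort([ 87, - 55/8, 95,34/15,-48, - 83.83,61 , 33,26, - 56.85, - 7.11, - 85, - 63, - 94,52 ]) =[ - 94, - 85,-83.83, - 63, - 56.85, - 48, - 7.11,  -  55/8,34/15,26,33,52,61,87, 95]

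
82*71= 5822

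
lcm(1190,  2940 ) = 49980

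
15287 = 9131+6156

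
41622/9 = 4624 + 2/3 = 4624.67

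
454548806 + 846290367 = 1300839173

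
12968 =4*3242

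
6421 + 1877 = 8298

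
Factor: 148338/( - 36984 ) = - 2^( - 2)*3^2  *  23^ ( - 1 )*41^1  =  - 369/92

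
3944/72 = 493/9  =  54.78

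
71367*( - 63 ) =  - 4496121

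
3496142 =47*74386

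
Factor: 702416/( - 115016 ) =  - 7982/1307  =  - 2^1 *13^1*307^1*1307^( - 1)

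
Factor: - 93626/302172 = -277/894 = - 2^( - 1)*3^( - 1 )*149^( - 1)*277^1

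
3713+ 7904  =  11617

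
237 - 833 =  - 596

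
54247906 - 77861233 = - 23613327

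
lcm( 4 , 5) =20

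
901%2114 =901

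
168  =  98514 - 98346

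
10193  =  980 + 9213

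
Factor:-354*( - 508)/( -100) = - 2^1*3^1*5^(  -  2 )*59^1*127^1 = - 44958/25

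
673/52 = 673/52 =12.94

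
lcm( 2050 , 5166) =129150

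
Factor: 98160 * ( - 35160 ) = -2^7*3^2*5^2*293^1 * 409^1 = - 3451305600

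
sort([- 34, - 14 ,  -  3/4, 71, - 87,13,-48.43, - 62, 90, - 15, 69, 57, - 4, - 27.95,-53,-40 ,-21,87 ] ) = [ - 87,-62,  -  53, -48.43, - 40,  -  34, - 27.95 , - 21, - 15,-14, - 4, - 3/4,13,57,69,71,87,  90 ]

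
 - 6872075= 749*( -9175)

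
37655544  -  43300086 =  - 5644542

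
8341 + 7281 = 15622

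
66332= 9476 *7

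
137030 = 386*355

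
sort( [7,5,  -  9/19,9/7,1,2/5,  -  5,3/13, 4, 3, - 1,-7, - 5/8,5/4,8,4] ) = [  -  7, - 5, - 1,  -  5/8,-9/19,3/13,2/5, 1, 5/4,9/7,3,4,4, 5,7,  8]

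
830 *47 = 39010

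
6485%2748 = 989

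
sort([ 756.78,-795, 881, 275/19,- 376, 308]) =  [- 795,-376, 275/19,308, 756.78,881]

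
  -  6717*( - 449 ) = 3015933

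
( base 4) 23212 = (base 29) ph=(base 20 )1H2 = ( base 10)742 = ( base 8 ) 1346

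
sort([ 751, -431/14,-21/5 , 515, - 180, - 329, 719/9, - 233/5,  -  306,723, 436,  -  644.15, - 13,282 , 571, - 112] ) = [ - 644.15, - 329, - 306, - 180 , - 112, - 233/5, -431/14, - 13, - 21/5,719/9,282, 436 , 515,571,723 , 751] 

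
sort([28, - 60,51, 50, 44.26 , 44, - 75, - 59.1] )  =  [ - 75, - 60,-59.1,28,44,  44.26, 50,  51 ]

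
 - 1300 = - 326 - 974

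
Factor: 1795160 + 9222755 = 5^1*1109^1* 1987^1  =  11017915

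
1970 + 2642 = 4612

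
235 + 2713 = 2948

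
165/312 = 55/104 = 0.53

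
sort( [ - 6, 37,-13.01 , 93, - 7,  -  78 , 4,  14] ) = [-78, - 13.01, - 7, - 6,4, 14 , 37, 93 ] 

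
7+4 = 11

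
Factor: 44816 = 2^4 * 2801^1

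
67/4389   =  67/4389 = 0.02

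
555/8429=555/8429 =0.07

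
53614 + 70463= 124077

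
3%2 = 1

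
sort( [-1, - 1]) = [ - 1,-1]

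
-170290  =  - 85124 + -85166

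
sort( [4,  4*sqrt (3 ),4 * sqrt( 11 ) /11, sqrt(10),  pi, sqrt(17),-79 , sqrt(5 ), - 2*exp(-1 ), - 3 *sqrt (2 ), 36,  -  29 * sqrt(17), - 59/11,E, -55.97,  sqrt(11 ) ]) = [-29 * sqrt( 17),  -  79  , - 55.97, - 59/11,- 3* sqrt( 2 ),-2*exp (-1), 4 * sqrt( 11 )/11,  sqrt( 5 ),E,pi,  sqrt(10 ), sqrt(11),4,sqrt( 17 ), 4*sqrt(3 ),36] 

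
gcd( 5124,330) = 6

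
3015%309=234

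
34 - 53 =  - 19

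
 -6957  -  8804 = -15761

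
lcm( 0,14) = 0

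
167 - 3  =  164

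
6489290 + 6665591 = 13154881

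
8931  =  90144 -81213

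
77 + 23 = 100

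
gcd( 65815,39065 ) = 5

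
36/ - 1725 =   -  1 + 563/575 = - 0.02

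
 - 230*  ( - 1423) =327290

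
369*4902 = 1808838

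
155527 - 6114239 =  - 5958712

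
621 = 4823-4202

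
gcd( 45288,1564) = 68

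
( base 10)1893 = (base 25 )30i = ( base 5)30033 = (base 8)3545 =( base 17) 696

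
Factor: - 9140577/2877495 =-5^( - 1)*17^1*19^1*9433^1*191833^( - 1)   =  - 3046859/959165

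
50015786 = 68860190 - 18844404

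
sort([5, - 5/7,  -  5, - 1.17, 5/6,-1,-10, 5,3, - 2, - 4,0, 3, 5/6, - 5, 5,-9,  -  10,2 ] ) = [ - 10 , - 10, - 9, - 5, - 5, - 4,-2, - 1.17,-1,-5/7,0,  5/6, 5/6,2, 3, 3, 5, 5,5] 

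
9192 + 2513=11705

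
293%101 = 91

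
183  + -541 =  - 358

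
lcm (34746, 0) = 0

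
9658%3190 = 88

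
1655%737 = 181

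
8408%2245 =1673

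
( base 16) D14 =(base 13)16a7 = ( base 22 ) 6K4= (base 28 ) 47g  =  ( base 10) 3348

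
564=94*6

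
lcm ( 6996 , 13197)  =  580668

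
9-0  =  9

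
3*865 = 2595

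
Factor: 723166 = 2^1*23^1*79^1* 199^1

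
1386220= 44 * 31505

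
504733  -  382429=122304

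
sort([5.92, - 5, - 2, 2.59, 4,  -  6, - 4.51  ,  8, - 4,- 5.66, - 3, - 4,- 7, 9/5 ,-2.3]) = [-7 ,-6, - 5.66, - 5, - 4.51, - 4, - 4, - 3, - 2.3, - 2,9/5,2.59 , 4, 5.92,8]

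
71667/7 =71667/7= 10238.14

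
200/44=50/11 = 4.55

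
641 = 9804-9163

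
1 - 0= 1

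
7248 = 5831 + 1417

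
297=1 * 297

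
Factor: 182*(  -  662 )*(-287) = 2^2 * 7^2*13^1*41^1*331^1 = 34578908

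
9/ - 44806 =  - 9/44806 = - 0.00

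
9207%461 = 448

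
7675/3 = 7675/3  =  2558.33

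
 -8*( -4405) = 35240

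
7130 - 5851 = 1279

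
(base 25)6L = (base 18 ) 99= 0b10101011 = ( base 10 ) 171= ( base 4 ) 2223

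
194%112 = 82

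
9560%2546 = 1922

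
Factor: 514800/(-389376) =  - 2^(-4) * 5^2*11^1*13^(-1 )=- 275/208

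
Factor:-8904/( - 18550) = 2^2*3^1 * 5^( - 2 )= 12/25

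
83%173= 83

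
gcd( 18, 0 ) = 18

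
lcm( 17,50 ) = 850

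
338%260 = 78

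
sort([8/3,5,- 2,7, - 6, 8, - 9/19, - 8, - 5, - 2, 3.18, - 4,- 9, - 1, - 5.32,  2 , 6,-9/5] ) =[ - 9, -8,-6,-5.32, - 5, - 4,- 2 ,- 2,  -  9/5, - 1,  -  9/19, 2, 8/3,  3.18,5, 6, 7, 8]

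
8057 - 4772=3285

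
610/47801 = 610/47801=0.01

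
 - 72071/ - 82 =878 + 75/82 =878.91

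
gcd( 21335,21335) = 21335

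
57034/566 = 28517/283  =  100.77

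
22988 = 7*3284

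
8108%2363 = 1019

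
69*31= 2139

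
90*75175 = 6765750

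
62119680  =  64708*960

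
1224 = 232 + 992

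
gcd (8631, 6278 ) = 1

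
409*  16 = 6544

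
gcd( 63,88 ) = 1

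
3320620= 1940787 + 1379833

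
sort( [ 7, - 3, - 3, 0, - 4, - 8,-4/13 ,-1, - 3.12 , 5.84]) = [-8,-4, - 3.12,-3,  -  3 ,-1, - 4/13, 0, 5.84, 7]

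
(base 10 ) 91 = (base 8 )133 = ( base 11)83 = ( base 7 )160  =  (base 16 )5b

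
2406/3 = 802= 802.00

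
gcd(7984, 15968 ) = 7984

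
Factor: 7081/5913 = 97/81=3^ ( - 4)*97^1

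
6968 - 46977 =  - 40009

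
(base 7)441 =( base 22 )A5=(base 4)3201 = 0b11100001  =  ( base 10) 225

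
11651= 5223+6428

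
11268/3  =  3756 = 3756.00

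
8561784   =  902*9492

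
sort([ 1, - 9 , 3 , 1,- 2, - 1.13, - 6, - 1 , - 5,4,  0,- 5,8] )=[ -9 , - 6,-5, - 5, - 2 ,-1.13, - 1,0, 1 , 1 , 3,4, 8]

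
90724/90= 45362/45 = 1008.04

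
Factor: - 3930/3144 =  - 2^(-2 )* 5^1  =  - 5/4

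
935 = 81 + 854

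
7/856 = 7/856 = 0.01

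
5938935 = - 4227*( - 1405) 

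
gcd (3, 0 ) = 3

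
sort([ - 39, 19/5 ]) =[ -39, 19/5 ] 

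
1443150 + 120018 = 1563168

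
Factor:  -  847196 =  - 2^2 * 7^1 * 79^1*383^1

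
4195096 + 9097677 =13292773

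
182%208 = 182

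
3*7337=22011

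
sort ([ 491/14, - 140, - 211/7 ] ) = [ - 140, - 211/7,491/14 ]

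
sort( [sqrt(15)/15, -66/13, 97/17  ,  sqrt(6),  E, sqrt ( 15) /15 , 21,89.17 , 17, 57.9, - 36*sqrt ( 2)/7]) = [ - 36*sqrt( 2)/7, -66/13, sqrt( 15)/15 , sqrt( 15 )/15, sqrt( 6 ),E,97/17,17, 21,57.9,89.17 ]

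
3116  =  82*38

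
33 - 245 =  - 212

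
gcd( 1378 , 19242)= 2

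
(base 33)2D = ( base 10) 79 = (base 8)117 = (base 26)31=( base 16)4f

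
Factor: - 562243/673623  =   -3^(-3)*11^1*61^( - 1)*79^1*409^ ( - 1) *647^1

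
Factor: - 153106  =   - 2^1*37^1*2069^1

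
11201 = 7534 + 3667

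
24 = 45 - 21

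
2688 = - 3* (-896) 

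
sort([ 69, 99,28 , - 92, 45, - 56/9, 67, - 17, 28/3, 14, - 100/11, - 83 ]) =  [-92, - 83, - 17,-100/11, - 56/9, 28/3,14 , 28,  45, 67 , 69 , 99 ]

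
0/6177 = 0 = 0.00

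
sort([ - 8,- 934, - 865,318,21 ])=[ - 934, - 865,-8 , 21,318]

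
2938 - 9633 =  - 6695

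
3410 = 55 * 62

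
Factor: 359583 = 3^1*7^1*17123^1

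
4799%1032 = 671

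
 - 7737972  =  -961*8052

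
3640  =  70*52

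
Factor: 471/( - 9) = -157/3 = - 3^ ( - 1 )*157^1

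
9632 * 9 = 86688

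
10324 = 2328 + 7996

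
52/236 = 13/59 = 0.22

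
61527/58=1060 + 47/58 = 1060.81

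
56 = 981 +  - 925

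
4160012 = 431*9652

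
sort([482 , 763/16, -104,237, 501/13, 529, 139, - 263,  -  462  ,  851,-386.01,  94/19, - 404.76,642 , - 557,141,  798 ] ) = [-557,-462 ,-404.76 , - 386.01,  -  263, - 104, 94/19, 501/13, 763/16, 139, 141, 237, 482,529,  642, 798,851]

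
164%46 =26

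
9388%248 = 212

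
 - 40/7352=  - 1  +  914/919 = - 0.01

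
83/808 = 83/808 =0.10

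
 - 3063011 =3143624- 6206635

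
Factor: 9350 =2^1*5^2*11^1  *17^1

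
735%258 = 219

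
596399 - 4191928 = -3595529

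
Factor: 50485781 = 29^1* 197^1*8837^1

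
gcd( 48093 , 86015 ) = 1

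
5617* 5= 28085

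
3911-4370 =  - 459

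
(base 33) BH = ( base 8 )574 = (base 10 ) 380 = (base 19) 110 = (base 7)1052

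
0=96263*0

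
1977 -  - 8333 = 10310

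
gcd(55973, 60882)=1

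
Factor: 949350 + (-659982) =289368 = 2^3*3^2*4019^1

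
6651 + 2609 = 9260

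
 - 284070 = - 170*1671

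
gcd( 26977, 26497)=1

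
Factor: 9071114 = 2^1*13^1 * 348889^1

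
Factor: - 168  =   - 2^3*3^1 * 7^1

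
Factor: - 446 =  - 2^1*223^1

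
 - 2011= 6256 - 8267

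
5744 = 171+5573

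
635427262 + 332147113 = 967574375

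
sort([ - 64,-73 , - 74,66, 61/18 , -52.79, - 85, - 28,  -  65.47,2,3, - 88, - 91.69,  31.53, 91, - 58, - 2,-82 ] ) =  [ - 91.69, - 88, - 85, - 82, - 74, - 73 , - 65.47,-64, - 58, - 52.79 ,  -  28, - 2 , 2,3,61/18,  31.53,  66, 91]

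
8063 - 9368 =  - 1305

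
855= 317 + 538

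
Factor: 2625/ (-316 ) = -2^(-2 )*3^1*5^3*7^1*79^(-1 )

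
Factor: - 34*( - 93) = 2^1*3^1*17^1*31^1 =3162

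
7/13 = 7/13 = 0.54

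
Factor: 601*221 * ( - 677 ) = -13^1*17^1 * 601^1*677^1 = -  89919817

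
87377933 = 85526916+1851017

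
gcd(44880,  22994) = 2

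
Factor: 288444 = 2^2 * 3^1*13^1*43^2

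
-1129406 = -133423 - 995983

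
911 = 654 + 257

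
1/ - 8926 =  - 1+8925/8926 = - 0.00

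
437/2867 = 437/2867 = 0.15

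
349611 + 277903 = 627514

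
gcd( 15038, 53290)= 146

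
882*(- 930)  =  - 820260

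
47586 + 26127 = 73713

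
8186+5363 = 13549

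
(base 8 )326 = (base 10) 214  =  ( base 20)ae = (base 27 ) 7p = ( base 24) 8M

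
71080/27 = 2632 + 16/27  =  2632.59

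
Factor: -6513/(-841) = 3^1*13^1*29^( - 2 )*167^1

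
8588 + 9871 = 18459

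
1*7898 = 7898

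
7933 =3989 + 3944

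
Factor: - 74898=-2^1 * 3^3*  19^1  *73^1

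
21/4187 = 21/4187 = 0.01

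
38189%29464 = 8725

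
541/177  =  541/177 = 3.06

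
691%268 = 155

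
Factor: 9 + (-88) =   -  79 = - 79^1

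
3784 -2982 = 802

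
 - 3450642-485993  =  -3936635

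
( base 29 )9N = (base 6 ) 1152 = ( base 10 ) 284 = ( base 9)345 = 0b100011100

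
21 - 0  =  21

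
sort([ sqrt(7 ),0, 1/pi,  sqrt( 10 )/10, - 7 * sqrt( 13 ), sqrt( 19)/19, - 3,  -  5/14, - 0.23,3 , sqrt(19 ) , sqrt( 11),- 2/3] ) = [-7*sqrt(13 ),- 3, - 2/3,- 5/14, - 0.23, 0,  sqrt( 19 ) /19, sqrt( 10 )/10, 1/pi, sqrt( 7 ), 3,sqrt(11), sqrt( 19) ]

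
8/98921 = 8/98921=0.00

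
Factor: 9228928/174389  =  2^7 *72101^1*174389^( - 1 ) 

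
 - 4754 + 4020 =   -  734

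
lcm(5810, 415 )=5810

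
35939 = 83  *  433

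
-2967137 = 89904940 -92872077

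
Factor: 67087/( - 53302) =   -  73/58 = -  2^(- 1)*29^(  -  1)*73^1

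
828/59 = 828/59 = 14.03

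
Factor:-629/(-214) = 2^( - 1)*17^1*37^1*107^(-1)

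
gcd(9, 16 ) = 1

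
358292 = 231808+126484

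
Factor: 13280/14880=3^( - 1) * 31^( - 1 )*83^1 = 83/93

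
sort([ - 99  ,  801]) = [ -99 , 801 ]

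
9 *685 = 6165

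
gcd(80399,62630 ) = 1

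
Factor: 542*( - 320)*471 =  - 81690240 = -  2^7*3^1*5^1*157^1*271^1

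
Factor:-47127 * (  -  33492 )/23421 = 526125828/7807 = 2^2*3^1*23^1*37^( - 1 )*211^( - 1)*683^1*2791^1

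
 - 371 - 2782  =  -3153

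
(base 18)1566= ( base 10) 7566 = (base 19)11I4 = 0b1110110001110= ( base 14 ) 2a86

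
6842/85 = 80 + 42/85 = 80.49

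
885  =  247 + 638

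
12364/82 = 6182/41 = 150.78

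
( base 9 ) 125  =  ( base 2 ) 1101000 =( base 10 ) 104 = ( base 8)150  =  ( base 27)3n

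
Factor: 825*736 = 607200 = 2^5*3^1 * 5^2*11^1*23^1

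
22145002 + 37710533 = 59855535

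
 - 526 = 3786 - 4312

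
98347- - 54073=152420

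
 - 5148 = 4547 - 9695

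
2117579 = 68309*31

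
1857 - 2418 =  - 561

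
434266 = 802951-368685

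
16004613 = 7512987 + 8491626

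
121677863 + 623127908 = 744805771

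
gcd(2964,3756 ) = 12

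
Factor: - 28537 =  - 28537^1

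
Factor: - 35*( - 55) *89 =5^2*7^1*11^1*89^1 = 171325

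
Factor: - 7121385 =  - 3^3*5^1*17^1*29^1*107^1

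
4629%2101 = 427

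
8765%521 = 429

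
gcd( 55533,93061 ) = 1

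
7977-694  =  7283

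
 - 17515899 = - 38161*459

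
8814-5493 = 3321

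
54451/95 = 573 + 16/95 = 573.17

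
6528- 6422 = 106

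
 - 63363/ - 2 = 63363/2  =  31681.50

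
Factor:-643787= - 73^1*8819^1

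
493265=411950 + 81315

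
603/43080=201/14360 = 0.01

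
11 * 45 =495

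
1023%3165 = 1023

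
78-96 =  - 18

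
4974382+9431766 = 14406148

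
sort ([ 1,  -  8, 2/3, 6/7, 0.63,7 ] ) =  [-8, 0.63 , 2/3, 6/7, 1,7 ]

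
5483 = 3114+2369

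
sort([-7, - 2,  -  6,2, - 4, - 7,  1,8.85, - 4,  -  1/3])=[-7,-7  ,  -  6 ,- 4,- 4,-2,-1/3, 1, 2 , 8.85]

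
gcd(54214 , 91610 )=2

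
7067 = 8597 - 1530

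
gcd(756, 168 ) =84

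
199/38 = 5+9/38 = 5.24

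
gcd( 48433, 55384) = 7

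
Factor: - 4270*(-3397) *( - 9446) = -2^2*5^1 * 7^1*43^1*61^1  *  79^1*4723^1 = -137016024740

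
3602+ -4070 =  - 468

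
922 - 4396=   -3474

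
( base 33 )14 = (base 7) 52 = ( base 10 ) 37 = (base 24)1d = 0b100101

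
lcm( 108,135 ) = 540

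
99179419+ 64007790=163187209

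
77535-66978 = 10557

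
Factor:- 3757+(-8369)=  - 12126 = - 2^1*3^1 *43^1*47^1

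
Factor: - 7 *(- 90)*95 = 2^1*3^2 * 5^2 * 7^1 * 19^1   =  59850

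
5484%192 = 108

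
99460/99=1004+64/99 = 1004.65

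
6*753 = 4518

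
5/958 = 5/958 = 0.01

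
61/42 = 1+19/42 = 1.45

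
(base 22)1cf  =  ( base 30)pd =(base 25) 15d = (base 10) 763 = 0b1011111011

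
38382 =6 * 6397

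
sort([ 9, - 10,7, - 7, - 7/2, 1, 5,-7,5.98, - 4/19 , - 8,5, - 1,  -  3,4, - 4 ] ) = [ - 10, - 8, - 7,-7,-4,-7/2, - 3,  -  1, - 4/19, 1,  4, 5, 5, 5.98, 7,  9 ]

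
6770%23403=6770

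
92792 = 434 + 92358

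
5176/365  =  14 + 66/365 = 14.18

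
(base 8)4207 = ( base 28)2LR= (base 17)797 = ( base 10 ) 2183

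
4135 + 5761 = 9896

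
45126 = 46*981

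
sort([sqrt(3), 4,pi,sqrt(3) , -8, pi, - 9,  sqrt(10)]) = [ - 9 , - 8, sqrt( 3), sqrt( 3), pi,pi,  sqrt ( 10),4] 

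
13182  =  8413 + 4769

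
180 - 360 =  -180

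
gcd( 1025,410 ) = 205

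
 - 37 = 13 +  - 50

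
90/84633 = 30/28211 = 0.00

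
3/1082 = 3/1082 = 0.00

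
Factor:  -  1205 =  - 5^1*241^1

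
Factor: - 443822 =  - 2^1*53^2*79^1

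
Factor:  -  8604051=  - 3^1*2868017^1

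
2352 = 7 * 336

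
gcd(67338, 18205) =1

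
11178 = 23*486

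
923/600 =923/600  =  1.54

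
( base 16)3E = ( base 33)1t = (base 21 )2K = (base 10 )62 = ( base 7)116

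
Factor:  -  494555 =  -5^1*98911^1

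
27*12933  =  349191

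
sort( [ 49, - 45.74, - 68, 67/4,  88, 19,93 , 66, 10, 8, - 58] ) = [  -  68, - 58,  -  45.74, 8,10,  67/4, 19, 49, 66, 88,  93] 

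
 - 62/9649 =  - 62/9649 = - 0.01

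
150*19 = 2850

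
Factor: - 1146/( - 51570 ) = 1/45= 3^(-2 )*5^( - 1)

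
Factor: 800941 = 251^1*3191^1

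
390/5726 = 195/2863= 0.07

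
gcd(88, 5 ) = 1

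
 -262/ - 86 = 131/43=3.05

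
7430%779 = 419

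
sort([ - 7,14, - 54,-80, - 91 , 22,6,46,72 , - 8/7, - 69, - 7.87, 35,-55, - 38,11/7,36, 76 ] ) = [ - 91 ,-80, - 69 , - 55, - 54,-38, - 7.87, - 7, - 8/7, 11/7, 6,  14,22,35,36,46,72,76]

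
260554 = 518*503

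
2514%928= 658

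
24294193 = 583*41671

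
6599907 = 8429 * 783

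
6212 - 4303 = 1909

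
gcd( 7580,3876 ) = 4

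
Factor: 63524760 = 2^3  *  3^1 * 5^1*13^1*43^1*947^1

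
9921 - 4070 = 5851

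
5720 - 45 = 5675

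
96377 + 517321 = 613698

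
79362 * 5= 396810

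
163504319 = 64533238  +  98971081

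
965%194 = 189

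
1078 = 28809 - 27731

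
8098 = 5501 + 2597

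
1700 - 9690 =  - 7990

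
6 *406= 2436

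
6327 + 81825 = 88152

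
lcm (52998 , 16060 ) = 529980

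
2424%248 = 192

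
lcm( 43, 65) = 2795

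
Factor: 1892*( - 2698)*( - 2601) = 13277106216= 2^3*3^2*11^1 * 17^2*19^1*43^1 * 71^1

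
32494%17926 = 14568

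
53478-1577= 51901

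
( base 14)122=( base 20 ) B6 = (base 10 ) 226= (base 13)145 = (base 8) 342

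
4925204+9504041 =14429245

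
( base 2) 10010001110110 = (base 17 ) 1F51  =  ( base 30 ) AB4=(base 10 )9334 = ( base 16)2476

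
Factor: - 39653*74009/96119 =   -  2934678877/96119 = - 13^1* 19^1*277^ ( -1)*347^ ( - 1)*2087^1*5693^1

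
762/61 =762/61 = 12.49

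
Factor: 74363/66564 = 2^( - 2 )*3^( - 2)*43^(- 2) * 74363^1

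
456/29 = 456/29 =15.72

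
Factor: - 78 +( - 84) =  - 2^1*3^4 = - 162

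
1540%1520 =20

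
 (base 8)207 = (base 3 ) 12000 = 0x87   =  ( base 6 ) 343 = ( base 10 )135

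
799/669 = 799/669 = 1.19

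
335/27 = 12 + 11/27= 12.41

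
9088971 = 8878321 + 210650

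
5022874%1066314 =757618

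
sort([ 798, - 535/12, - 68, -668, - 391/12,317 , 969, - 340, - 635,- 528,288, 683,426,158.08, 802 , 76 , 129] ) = [- 668, - 635, - 528, - 340,-68, -535/12,  -  391/12,76,129,158.08, 288,317, 426, 683, 798, 802, 969 ] 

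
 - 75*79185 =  - 5938875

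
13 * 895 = 11635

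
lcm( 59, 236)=236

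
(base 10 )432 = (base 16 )1B0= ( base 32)dg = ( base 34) co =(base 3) 121000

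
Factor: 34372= 2^2*13^1*661^1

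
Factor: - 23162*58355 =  - 2^1  *5^1*11^1*37^1 * 313^1 * 1061^1 = - 1351618510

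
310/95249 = 310/95249 = 0.00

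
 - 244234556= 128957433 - 373191989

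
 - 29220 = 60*( - 487)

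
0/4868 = 0= 0.00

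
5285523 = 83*63681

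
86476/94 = 919 +45/47 = 919.96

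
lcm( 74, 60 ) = 2220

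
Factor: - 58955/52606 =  - 65/58 = -2^(-1)*5^1*13^1* 29^( - 1)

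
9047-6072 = 2975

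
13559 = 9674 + 3885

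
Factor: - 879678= -2^1*3^2*48871^1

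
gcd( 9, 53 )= 1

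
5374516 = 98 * 54842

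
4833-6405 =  - 1572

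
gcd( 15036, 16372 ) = 4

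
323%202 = 121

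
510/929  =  510/929 = 0.55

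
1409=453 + 956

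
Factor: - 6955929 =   -  3^3*257627^1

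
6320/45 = 1264/9 = 140.44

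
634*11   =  6974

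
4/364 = 1/91 = 0.01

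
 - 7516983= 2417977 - 9934960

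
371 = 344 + 27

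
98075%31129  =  4688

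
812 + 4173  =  4985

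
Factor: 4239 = 3^3*157^1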